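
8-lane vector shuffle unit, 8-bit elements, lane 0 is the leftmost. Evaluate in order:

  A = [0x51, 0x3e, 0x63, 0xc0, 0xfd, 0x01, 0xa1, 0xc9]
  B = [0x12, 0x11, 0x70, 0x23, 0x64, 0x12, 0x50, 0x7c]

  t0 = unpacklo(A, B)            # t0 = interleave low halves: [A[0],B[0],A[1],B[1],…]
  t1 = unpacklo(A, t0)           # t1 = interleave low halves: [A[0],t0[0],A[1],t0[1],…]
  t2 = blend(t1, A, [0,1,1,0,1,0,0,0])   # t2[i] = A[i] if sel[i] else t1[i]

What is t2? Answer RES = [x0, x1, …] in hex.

RES = [ 0x51  0x3e  0x63  0x12  0xfd  0x3e  0xc0  0x11 ]

→ t0 |51|12|3e|11|63|70|c0|23|
→ t1 |51|51|3e|12|63|3e|c0|11|
→ t2 |51|3e|63|12|fd|3e|c0|11|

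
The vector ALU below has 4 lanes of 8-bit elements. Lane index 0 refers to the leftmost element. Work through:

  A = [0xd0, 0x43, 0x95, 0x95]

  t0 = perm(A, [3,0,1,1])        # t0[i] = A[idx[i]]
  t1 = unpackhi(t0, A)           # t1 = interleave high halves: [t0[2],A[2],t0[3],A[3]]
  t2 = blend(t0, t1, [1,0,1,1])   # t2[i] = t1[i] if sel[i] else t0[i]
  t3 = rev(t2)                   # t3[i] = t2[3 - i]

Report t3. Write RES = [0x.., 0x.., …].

RES = [0x95, 0x43, 0xd0, 0x43]

  t0: 95 d0 43 43
  t1: 43 95 43 95
  t2: 43 d0 43 95
  t3: 95 43 d0 43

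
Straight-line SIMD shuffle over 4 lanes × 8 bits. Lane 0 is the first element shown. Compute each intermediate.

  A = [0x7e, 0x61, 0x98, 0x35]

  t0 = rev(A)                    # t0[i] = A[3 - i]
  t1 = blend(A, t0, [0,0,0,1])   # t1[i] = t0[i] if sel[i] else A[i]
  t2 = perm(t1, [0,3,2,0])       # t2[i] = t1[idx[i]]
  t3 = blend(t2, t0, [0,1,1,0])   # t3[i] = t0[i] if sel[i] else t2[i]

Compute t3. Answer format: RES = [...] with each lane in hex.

t0 = [0x35, 0x98, 0x61, 0x7e]
t1 = [0x7e, 0x61, 0x98, 0x7e]
t2 = [0x7e, 0x7e, 0x98, 0x7e]
t3 = [0x7e, 0x98, 0x61, 0x7e]

RES = [0x7e, 0x98, 0x61, 0x7e]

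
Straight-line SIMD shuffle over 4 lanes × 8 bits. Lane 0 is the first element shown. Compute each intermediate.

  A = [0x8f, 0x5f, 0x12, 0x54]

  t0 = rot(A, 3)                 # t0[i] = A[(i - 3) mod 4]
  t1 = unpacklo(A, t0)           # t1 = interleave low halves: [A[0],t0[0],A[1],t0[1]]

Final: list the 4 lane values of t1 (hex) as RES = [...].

RES = [ 0x8f  0x5f  0x5f  0x12 ]

→ t0 |5f|12|54|8f|
→ t1 |8f|5f|5f|12|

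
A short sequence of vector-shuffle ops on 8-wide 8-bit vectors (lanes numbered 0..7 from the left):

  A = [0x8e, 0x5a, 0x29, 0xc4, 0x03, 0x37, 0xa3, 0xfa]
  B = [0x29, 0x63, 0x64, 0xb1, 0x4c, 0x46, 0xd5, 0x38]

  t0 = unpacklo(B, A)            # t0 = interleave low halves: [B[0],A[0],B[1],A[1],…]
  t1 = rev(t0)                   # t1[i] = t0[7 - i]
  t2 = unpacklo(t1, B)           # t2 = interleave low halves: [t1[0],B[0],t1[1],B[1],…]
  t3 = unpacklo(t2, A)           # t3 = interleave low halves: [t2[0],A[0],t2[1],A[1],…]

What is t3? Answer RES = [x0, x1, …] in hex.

  t0: 29 8e 63 5a 64 29 b1 c4
  t1: c4 b1 29 64 5a 63 8e 29
  t2: c4 29 b1 63 29 64 64 b1
  t3: c4 8e 29 5a b1 29 63 c4

RES = [0xc4, 0x8e, 0x29, 0x5a, 0xb1, 0x29, 0x63, 0xc4]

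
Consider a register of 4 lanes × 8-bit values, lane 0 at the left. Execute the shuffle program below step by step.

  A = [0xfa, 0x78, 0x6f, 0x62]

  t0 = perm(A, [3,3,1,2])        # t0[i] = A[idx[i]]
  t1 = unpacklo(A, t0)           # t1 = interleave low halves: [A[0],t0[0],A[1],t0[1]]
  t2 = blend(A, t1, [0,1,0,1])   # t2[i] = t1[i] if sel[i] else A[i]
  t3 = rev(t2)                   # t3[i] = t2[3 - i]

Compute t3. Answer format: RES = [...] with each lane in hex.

RES = [0x62, 0x6f, 0x62, 0xfa]

→ t0 |62|62|78|6f|
→ t1 |fa|62|78|62|
→ t2 |fa|62|6f|62|
→ t3 |62|6f|62|fa|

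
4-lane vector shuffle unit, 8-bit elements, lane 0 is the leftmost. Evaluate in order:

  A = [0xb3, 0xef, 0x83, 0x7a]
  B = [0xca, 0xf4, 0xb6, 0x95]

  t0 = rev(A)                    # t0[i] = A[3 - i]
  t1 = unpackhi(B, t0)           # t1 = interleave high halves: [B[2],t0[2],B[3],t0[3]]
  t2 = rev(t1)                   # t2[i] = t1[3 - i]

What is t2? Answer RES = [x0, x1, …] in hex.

RES = [ 0xb3  0x95  0xef  0xb6 ]

t0 = [0x7a, 0x83, 0xef, 0xb3]
t1 = [0xb6, 0xef, 0x95, 0xb3]
t2 = [0xb3, 0x95, 0xef, 0xb6]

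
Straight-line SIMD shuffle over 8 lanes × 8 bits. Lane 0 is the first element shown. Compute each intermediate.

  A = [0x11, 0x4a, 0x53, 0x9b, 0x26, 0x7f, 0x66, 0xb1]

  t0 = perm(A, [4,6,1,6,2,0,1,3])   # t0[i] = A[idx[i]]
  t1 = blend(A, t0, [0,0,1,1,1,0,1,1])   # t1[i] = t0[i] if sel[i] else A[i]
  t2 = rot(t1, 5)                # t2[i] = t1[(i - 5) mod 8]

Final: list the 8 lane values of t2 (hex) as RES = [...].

  t0: 26 66 4a 66 53 11 4a 9b
  t1: 11 4a 4a 66 53 7f 4a 9b
  t2: 66 53 7f 4a 9b 11 4a 4a

RES = [ 0x66  0x53  0x7f  0x4a  0x9b  0x11  0x4a  0x4a ]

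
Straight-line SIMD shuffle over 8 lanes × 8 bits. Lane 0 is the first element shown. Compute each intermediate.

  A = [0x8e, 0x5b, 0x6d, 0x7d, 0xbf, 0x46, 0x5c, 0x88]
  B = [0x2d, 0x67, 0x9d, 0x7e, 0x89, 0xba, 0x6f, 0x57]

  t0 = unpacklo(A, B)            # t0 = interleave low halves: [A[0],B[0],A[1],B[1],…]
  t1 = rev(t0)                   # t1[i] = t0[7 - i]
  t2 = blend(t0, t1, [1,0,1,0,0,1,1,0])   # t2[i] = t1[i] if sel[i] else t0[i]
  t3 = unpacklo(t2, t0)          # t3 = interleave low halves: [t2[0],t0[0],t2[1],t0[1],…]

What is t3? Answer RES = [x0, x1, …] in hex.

RES = [ 0x7e  0x8e  0x2d  0x2d  0x9d  0x5b  0x67  0x67 ]

  t0: 8e 2d 5b 67 6d 9d 7d 7e
  t1: 7e 7d 9d 6d 67 5b 2d 8e
  t2: 7e 2d 9d 67 6d 5b 2d 7e
  t3: 7e 8e 2d 2d 9d 5b 67 67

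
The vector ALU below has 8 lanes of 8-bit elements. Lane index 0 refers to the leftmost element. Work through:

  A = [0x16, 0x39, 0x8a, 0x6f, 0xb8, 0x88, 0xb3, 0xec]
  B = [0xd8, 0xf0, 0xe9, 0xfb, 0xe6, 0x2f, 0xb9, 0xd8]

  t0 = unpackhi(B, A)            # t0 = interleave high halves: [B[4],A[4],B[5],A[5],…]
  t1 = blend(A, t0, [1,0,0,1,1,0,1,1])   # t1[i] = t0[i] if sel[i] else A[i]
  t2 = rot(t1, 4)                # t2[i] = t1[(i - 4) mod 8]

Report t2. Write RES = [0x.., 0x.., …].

t0 = [0xe6, 0xb8, 0x2f, 0x88, 0xb9, 0xb3, 0xd8, 0xec]
t1 = [0xe6, 0x39, 0x8a, 0x88, 0xb9, 0x88, 0xd8, 0xec]
t2 = [0xb9, 0x88, 0xd8, 0xec, 0xe6, 0x39, 0x8a, 0x88]

RES = [ 0xb9  0x88  0xd8  0xec  0xe6  0x39  0x8a  0x88 ]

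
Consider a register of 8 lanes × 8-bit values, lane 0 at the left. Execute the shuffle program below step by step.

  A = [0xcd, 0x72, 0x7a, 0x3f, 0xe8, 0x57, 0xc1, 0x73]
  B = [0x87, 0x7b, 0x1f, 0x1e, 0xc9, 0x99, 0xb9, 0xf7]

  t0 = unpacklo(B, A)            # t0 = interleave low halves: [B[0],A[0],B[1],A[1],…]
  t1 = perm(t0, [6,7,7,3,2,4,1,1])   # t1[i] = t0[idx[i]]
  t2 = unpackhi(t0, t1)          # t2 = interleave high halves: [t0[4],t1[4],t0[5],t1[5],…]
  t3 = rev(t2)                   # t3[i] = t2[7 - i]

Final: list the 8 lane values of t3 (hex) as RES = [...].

  t0: 87 cd 7b 72 1f 7a 1e 3f
  t1: 1e 3f 3f 72 7b 1f cd cd
  t2: 1f 7b 7a 1f 1e cd 3f cd
  t3: cd 3f cd 1e 1f 7a 7b 1f

RES = [ 0xcd  0x3f  0xcd  0x1e  0x1f  0x7a  0x7b  0x1f ]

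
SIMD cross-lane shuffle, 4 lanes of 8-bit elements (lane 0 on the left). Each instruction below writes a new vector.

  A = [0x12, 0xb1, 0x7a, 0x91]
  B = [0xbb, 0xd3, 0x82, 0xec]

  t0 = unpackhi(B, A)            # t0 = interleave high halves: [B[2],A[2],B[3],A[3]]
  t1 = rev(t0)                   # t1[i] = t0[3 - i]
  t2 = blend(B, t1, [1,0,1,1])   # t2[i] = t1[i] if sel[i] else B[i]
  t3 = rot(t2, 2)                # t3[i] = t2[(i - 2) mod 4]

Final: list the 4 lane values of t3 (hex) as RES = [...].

RES = [0x7a, 0x82, 0x91, 0xd3]

→ t0 |82|7a|ec|91|
→ t1 |91|ec|7a|82|
→ t2 |91|d3|7a|82|
→ t3 |7a|82|91|d3|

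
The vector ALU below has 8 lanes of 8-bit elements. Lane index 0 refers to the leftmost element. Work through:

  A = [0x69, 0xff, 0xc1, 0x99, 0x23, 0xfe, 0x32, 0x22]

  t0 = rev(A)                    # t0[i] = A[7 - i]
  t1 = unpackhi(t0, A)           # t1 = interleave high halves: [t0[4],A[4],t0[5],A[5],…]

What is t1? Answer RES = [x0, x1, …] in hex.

→ t0 |22|32|fe|23|99|c1|ff|69|
→ t1 |99|23|c1|fe|ff|32|69|22|

RES = [0x99, 0x23, 0xc1, 0xfe, 0xff, 0x32, 0x69, 0x22]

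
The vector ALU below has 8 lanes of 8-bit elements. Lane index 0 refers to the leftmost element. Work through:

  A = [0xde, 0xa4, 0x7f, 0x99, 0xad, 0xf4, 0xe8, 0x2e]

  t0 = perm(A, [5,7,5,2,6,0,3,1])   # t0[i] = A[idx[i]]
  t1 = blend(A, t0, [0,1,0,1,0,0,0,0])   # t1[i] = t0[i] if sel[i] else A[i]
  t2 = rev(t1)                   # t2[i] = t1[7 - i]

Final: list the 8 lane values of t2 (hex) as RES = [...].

→ t0 |f4|2e|f4|7f|e8|de|99|a4|
→ t1 |de|2e|7f|7f|ad|f4|e8|2e|
→ t2 |2e|e8|f4|ad|7f|7f|2e|de|

RES = [0x2e, 0xe8, 0xf4, 0xad, 0x7f, 0x7f, 0x2e, 0xde]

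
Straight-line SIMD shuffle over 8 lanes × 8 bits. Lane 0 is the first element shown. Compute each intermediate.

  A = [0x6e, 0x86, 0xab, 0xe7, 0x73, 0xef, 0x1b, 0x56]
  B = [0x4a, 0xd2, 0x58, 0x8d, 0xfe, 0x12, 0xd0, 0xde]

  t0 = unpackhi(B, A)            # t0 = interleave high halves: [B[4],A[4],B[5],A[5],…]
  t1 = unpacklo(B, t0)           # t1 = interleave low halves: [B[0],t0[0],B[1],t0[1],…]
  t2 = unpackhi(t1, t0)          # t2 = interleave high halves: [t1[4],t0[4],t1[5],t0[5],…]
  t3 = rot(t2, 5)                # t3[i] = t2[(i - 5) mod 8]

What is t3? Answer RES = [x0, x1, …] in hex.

→ t0 |fe|73|12|ef|d0|1b|de|56|
→ t1 |4a|fe|d2|73|58|12|8d|ef|
→ t2 |58|d0|12|1b|8d|de|ef|56|
→ t3 |1b|8d|de|ef|56|58|d0|12|

RES = [ 0x1b  0x8d  0xde  0xef  0x56  0x58  0xd0  0x12 ]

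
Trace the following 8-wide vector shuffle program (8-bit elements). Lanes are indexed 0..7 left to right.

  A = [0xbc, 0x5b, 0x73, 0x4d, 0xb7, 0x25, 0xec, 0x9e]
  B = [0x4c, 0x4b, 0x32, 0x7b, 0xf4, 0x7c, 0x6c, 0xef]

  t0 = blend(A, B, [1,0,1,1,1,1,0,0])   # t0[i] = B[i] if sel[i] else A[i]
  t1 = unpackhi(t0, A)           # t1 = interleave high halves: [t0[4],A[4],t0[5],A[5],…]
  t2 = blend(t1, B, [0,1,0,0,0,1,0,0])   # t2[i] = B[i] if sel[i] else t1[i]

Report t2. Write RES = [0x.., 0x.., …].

t0 = [0x4c, 0x5b, 0x32, 0x7b, 0xf4, 0x7c, 0xec, 0x9e]
t1 = [0xf4, 0xb7, 0x7c, 0x25, 0xec, 0xec, 0x9e, 0x9e]
t2 = [0xf4, 0x4b, 0x7c, 0x25, 0xec, 0x7c, 0x9e, 0x9e]

RES = [0xf4, 0x4b, 0x7c, 0x25, 0xec, 0x7c, 0x9e, 0x9e]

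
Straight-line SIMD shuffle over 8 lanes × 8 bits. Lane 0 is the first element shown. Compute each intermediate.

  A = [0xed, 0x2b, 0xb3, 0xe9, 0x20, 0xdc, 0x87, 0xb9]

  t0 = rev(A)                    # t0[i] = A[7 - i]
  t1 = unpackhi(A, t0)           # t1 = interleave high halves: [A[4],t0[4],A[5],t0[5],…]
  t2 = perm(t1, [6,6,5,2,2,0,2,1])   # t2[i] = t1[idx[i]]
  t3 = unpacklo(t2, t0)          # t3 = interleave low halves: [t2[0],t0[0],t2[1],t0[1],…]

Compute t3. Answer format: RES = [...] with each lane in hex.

RES = [ 0xb9  0xb9  0xb9  0x87  0x2b  0xdc  0xdc  0x20 ]

  t0: b9 87 dc 20 e9 b3 2b ed
  t1: 20 e9 dc b3 87 2b b9 ed
  t2: b9 b9 2b dc dc 20 dc e9
  t3: b9 b9 b9 87 2b dc dc 20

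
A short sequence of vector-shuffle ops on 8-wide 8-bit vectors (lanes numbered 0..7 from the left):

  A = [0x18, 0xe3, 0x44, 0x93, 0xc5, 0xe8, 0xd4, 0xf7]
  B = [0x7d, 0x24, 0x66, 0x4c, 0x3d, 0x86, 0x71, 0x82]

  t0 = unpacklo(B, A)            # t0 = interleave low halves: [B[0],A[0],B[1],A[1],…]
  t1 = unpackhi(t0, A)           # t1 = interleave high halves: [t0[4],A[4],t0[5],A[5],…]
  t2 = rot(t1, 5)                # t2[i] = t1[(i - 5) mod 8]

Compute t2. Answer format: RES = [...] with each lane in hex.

RES = [ 0xe8  0x4c  0xd4  0x93  0xf7  0x66  0xc5  0x44 ]

→ t0 |7d|18|24|e3|66|44|4c|93|
→ t1 |66|c5|44|e8|4c|d4|93|f7|
→ t2 |e8|4c|d4|93|f7|66|c5|44|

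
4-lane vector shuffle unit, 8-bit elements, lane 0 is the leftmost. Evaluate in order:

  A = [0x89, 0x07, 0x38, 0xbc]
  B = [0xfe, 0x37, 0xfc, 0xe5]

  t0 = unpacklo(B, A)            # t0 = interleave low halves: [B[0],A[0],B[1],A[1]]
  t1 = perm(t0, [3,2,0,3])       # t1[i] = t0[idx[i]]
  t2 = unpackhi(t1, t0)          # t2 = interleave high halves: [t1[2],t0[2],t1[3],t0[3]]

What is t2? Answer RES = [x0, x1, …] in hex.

RES = [0xfe, 0x37, 0x07, 0x07]

→ t0 |fe|89|37|07|
→ t1 |07|37|fe|07|
→ t2 |fe|37|07|07|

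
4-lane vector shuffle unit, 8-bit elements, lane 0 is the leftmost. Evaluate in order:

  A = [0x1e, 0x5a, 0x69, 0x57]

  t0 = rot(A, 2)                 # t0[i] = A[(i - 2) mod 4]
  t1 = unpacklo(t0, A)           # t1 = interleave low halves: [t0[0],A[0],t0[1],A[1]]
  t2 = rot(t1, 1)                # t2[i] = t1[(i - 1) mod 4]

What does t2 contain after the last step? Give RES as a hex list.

  t0: 69 57 1e 5a
  t1: 69 1e 57 5a
  t2: 5a 69 1e 57

RES = [0x5a, 0x69, 0x1e, 0x57]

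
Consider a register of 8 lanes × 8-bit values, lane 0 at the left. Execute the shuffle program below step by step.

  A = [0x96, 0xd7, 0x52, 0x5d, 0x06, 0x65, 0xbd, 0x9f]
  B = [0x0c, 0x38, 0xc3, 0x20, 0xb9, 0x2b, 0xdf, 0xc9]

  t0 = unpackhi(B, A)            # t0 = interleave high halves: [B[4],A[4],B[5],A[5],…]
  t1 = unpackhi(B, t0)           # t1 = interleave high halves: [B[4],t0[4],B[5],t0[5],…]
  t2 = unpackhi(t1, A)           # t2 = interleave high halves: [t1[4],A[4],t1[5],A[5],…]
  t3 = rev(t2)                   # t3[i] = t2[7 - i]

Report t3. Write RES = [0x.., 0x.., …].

RES = [0x9f, 0x9f, 0xbd, 0xc9, 0x65, 0xc9, 0x06, 0xdf]

→ t0 |b9|06|2b|65|df|bd|c9|9f|
→ t1 |b9|df|2b|bd|df|c9|c9|9f|
→ t2 |df|06|c9|65|c9|bd|9f|9f|
→ t3 |9f|9f|bd|c9|65|c9|06|df|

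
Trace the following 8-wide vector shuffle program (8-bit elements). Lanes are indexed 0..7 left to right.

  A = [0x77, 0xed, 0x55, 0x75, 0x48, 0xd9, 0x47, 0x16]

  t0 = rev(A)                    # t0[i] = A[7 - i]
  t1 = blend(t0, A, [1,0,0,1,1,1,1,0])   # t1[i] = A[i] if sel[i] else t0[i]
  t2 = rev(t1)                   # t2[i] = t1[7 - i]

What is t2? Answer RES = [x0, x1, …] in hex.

t0 = [0x16, 0x47, 0xd9, 0x48, 0x75, 0x55, 0xed, 0x77]
t1 = [0x77, 0x47, 0xd9, 0x75, 0x48, 0xd9, 0x47, 0x77]
t2 = [0x77, 0x47, 0xd9, 0x48, 0x75, 0xd9, 0x47, 0x77]

RES = [0x77, 0x47, 0xd9, 0x48, 0x75, 0xd9, 0x47, 0x77]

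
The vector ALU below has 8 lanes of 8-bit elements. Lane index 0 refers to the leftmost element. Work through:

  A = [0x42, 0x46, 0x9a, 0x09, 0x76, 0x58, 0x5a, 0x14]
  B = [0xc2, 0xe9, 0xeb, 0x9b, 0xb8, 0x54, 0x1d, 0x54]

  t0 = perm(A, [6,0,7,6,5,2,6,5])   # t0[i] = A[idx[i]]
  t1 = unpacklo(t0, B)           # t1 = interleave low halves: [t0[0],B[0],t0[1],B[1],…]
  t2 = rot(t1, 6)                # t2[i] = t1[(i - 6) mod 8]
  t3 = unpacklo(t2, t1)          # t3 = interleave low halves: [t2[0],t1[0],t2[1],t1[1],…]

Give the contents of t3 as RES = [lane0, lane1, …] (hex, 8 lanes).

→ t0 |5a|42|14|5a|58|9a|5a|58|
→ t1 |5a|c2|42|e9|14|eb|5a|9b|
→ t2 |42|e9|14|eb|5a|9b|5a|c2|
→ t3 |42|5a|e9|c2|14|42|eb|e9|

RES = [0x42, 0x5a, 0xe9, 0xc2, 0x14, 0x42, 0xeb, 0xe9]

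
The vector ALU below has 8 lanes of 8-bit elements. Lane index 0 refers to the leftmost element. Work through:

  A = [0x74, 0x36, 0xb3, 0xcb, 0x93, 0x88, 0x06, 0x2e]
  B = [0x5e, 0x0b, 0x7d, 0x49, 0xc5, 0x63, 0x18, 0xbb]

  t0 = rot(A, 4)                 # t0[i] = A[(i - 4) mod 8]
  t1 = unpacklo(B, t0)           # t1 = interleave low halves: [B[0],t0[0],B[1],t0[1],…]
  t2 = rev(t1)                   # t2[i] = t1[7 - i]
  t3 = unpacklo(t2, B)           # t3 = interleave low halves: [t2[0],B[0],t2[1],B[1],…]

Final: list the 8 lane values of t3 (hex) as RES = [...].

RES = [0x2e, 0x5e, 0x49, 0x0b, 0x06, 0x7d, 0x7d, 0x49]

→ t0 |93|88|06|2e|74|36|b3|cb|
→ t1 |5e|93|0b|88|7d|06|49|2e|
→ t2 |2e|49|06|7d|88|0b|93|5e|
→ t3 |2e|5e|49|0b|06|7d|7d|49|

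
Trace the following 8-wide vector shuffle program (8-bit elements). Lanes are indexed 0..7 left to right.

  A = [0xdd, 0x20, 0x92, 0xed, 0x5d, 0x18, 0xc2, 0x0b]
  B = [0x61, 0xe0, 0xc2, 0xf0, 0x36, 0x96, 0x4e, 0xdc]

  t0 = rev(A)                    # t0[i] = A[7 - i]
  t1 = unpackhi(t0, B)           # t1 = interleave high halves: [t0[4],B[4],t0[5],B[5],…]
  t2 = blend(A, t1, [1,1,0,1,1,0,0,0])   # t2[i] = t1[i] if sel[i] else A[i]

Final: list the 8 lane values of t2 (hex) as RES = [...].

→ t0 |0b|c2|18|5d|ed|92|20|dd|
→ t1 |ed|36|92|96|20|4e|dd|dc|
→ t2 |ed|36|92|96|20|18|c2|0b|

RES = [0xed, 0x36, 0x92, 0x96, 0x20, 0x18, 0xc2, 0x0b]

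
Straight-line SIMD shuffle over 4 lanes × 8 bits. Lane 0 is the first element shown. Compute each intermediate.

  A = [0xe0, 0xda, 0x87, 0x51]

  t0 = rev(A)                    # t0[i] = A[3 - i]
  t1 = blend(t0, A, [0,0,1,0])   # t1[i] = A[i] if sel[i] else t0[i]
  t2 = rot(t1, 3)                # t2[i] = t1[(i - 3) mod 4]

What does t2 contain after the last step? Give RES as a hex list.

RES = [ 0x87  0x87  0xe0  0x51 ]

→ t0 |51|87|da|e0|
→ t1 |51|87|87|e0|
→ t2 |87|87|e0|51|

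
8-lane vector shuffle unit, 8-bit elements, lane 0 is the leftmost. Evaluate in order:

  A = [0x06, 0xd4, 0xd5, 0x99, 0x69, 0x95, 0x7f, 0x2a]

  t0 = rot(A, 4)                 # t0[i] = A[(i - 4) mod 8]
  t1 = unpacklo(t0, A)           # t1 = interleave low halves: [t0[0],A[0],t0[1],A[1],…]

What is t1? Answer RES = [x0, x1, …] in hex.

t0 = [0x69, 0x95, 0x7f, 0x2a, 0x06, 0xd4, 0xd5, 0x99]
t1 = [0x69, 0x06, 0x95, 0xd4, 0x7f, 0xd5, 0x2a, 0x99]

RES = [0x69, 0x06, 0x95, 0xd4, 0x7f, 0xd5, 0x2a, 0x99]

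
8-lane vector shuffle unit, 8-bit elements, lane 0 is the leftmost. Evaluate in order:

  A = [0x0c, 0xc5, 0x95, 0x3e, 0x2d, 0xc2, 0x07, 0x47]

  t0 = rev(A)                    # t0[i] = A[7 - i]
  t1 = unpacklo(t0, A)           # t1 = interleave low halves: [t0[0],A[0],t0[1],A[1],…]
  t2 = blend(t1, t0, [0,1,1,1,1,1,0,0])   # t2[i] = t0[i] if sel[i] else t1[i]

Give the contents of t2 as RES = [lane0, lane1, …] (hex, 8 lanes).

RES = [0x47, 0x07, 0xc2, 0x2d, 0x3e, 0x95, 0x2d, 0x3e]

→ t0 |47|07|c2|2d|3e|95|c5|0c|
→ t1 |47|0c|07|c5|c2|95|2d|3e|
→ t2 |47|07|c2|2d|3e|95|2d|3e|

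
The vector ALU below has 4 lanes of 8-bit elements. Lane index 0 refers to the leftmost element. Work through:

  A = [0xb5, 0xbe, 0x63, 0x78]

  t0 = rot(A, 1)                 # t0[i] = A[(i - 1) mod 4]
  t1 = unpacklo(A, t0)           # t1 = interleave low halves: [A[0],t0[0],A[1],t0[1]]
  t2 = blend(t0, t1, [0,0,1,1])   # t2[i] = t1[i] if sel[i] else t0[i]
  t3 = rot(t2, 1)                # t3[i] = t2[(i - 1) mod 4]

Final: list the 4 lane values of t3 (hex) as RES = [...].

RES = [ 0xb5  0x78  0xb5  0xbe ]

t0 = [0x78, 0xb5, 0xbe, 0x63]
t1 = [0xb5, 0x78, 0xbe, 0xb5]
t2 = [0x78, 0xb5, 0xbe, 0xb5]
t3 = [0xb5, 0x78, 0xb5, 0xbe]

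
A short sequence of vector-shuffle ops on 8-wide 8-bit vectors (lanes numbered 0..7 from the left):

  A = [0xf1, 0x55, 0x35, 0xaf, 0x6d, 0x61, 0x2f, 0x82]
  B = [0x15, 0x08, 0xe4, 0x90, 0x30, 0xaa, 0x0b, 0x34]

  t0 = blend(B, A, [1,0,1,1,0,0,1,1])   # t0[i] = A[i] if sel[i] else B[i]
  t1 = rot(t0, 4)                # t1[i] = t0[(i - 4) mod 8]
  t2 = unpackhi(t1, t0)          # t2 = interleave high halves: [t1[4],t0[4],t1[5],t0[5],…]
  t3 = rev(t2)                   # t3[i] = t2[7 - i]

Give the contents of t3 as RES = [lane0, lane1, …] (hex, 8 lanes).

→ t0 |f1|08|35|af|30|aa|2f|82|
→ t1 |30|aa|2f|82|f1|08|35|af|
→ t2 |f1|30|08|aa|35|2f|af|82|
→ t3 |82|af|2f|35|aa|08|30|f1|

RES = [ 0x82  0xaf  0x2f  0x35  0xaa  0x08  0x30  0xf1 ]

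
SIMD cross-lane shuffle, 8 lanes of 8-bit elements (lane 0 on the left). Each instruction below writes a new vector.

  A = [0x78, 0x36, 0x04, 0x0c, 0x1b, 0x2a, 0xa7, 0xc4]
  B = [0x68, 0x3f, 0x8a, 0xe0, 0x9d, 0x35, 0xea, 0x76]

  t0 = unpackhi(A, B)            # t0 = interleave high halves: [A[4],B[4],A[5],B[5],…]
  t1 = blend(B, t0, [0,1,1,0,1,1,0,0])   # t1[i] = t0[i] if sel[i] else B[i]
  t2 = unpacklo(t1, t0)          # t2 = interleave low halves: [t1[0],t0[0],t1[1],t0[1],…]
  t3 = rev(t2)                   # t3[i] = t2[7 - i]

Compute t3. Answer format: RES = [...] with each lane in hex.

RES = [ 0x35  0xe0  0x2a  0x2a  0x9d  0x9d  0x1b  0x68 ]

  t0: 1b 9d 2a 35 a7 ea c4 76
  t1: 68 9d 2a e0 a7 ea ea 76
  t2: 68 1b 9d 9d 2a 2a e0 35
  t3: 35 e0 2a 2a 9d 9d 1b 68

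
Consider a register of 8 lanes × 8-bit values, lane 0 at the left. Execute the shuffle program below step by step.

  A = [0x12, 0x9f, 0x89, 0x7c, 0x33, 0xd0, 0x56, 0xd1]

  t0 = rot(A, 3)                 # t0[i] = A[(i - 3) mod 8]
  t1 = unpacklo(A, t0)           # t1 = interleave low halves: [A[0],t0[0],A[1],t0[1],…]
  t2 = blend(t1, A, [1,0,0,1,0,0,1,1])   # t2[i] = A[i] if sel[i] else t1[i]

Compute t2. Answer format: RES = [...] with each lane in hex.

RES = [ 0x12  0xd0  0x9f  0x7c  0x89  0xd1  0x56  0xd1 ]

t0 = [0xd0, 0x56, 0xd1, 0x12, 0x9f, 0x89, 0x7c, 0x33]
t1 = [0x12, 0xd0, 0x9f, 0x56, 0x89, 0xd1, 0x7c, 0x12]
t2 = [0x12, 0xd0, 0x9f, 0x7c, 0x89, 0xd1, 0x56, 0xd1]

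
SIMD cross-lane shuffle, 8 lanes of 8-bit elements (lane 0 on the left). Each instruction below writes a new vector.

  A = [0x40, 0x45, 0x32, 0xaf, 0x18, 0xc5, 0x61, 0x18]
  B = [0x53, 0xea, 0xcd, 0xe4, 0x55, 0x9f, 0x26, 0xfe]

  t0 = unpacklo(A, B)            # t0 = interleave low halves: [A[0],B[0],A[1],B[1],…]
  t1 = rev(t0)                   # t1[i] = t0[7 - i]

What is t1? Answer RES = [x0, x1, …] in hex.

RES = [ 0xe4  0xaf  0xcd  0x32  0xea  0x45  0x53  0x40 ]

t0 = [0x40, 0x53, 0x45, 0xea, 0x32, 0xcd, 0xaf, 0xe4]
t1 = [0xe4, 0xaf, 0xcd, 0x32, 0xea, 0x45, 0x53, 0x40]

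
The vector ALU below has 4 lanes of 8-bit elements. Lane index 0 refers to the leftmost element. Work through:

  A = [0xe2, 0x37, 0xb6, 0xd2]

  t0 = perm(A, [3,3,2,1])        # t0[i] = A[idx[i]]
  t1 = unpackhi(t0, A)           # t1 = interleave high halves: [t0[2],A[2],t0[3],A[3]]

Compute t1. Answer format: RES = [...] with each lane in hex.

→ t0 |d2|d2|b6|37|
→ t1 |b6|b6|37|d2|

RES = [ 0xb6  0xb6  0x37  0xd2 ]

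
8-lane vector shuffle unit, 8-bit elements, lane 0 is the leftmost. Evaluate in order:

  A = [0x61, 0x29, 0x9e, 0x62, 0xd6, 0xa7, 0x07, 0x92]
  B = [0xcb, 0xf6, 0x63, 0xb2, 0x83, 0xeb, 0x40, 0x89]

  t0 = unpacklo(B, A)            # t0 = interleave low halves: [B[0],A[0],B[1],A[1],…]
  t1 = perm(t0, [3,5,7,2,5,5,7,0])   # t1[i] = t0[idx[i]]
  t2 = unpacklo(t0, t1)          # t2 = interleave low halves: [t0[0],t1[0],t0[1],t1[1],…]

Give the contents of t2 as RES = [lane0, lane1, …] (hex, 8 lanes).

  t0: cb 61 f6 29 63 9e b2 62
  t1: 29 9e 62 f6 9e 9e 62 cb
  t2: cb 29 61 9e f6 62 29 f6

RES = [ 0xcb  0x29  0x61  0x9e  0xf6  0x62  0x29  0xf6 ]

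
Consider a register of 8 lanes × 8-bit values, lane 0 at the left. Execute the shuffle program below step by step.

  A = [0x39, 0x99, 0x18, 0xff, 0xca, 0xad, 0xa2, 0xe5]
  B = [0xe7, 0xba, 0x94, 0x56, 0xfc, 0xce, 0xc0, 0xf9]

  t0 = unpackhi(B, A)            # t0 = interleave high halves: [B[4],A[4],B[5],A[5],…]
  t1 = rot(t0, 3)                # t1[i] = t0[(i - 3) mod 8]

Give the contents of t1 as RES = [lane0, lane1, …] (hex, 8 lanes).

→ t0 |fc|ca|ce|ad|c0|a2|f9|e5|
→ t1 |a2|f9|e5|fc|ca|ce|ad|c0|

RES = [0xa2, 0xf9, 0xe5, 0xfc, 0xca, 0xce, 0xad, 0xc0]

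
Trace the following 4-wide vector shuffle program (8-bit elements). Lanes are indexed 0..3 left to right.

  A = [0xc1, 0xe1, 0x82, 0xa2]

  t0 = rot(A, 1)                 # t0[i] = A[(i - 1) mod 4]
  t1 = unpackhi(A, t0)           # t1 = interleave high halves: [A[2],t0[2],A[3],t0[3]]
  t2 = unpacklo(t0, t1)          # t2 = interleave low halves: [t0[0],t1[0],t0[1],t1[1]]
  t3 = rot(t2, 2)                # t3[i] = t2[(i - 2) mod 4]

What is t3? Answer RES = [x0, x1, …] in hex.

RES = [ 0xc1  0xe1  0xa2  0x82 ]

t0 = [0xa2, 0xc1, 0xe1, 0x82]
t1 = [0x82, 0xe1, 0xa2, 0x82]
t2 = [0xa2, 0x82, 0xc1, 0xe1]
t3 = [0xc1, 0xe1, 0xa2, 0x82]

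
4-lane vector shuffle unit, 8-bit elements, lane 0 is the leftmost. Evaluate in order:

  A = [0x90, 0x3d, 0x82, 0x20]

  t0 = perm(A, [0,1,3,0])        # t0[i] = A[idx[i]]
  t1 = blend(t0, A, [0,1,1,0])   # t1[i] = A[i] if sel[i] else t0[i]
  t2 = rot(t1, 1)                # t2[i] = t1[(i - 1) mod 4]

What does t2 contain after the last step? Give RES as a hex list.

RES = [ 0x90  0x90  0x3d  0x82 ]

→ t0 |90|3d|20|90|
→ t1 |90|3d|82|90|
→ t2 |90|90|3d|82|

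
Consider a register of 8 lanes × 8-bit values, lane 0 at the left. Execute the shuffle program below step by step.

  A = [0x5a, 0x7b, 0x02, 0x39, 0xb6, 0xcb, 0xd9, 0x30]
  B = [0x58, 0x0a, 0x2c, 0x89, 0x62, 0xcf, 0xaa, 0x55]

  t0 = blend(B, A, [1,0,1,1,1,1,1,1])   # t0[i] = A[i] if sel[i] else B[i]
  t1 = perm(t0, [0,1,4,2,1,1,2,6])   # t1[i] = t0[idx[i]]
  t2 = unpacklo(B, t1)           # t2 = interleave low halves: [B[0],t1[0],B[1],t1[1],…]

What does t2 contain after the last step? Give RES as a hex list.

→ t0 |5a|0a|02|39|b6|cb|d9|30|
→ t1 |5a|0a|b6|02|0a|0a|02|d9|
→ t2 |58|5a|0a|0a|2c|b6|89|02|

RES = [ 0x58  0x5a  0x0a  0x0a  0x2c  0xb6  0x89  0x02 ]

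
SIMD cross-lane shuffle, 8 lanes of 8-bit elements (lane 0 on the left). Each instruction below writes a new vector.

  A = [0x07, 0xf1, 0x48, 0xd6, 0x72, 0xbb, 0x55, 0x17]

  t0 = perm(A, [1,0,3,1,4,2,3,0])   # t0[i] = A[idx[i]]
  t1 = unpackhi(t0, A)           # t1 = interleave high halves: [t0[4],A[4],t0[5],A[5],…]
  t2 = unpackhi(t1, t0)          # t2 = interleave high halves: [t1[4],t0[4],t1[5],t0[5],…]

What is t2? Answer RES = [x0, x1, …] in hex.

  t0: f1 07 d6 f1 72 48 d6 07
  t1: 72 72 48 bb d6 55 07 17
  t2: d6 72 55 48 07 d6 17 07

RES = [0xd6, 0x72, 0x55, 0x48, 0x07, 0xd6, 0x17, 0x07]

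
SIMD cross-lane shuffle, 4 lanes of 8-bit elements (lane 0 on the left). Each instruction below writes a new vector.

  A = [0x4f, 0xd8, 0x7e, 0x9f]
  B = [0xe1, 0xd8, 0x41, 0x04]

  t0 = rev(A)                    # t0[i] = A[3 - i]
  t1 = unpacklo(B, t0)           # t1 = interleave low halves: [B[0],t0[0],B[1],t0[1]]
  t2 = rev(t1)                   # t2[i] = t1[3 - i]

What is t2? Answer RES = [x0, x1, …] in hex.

RES = [0x7e, 0xd8, 0x9f, 0xe1]

  t0: 9f 7e d8 4f
  t1: e1 9f d8 7e
  t2: 7e d8 9f e1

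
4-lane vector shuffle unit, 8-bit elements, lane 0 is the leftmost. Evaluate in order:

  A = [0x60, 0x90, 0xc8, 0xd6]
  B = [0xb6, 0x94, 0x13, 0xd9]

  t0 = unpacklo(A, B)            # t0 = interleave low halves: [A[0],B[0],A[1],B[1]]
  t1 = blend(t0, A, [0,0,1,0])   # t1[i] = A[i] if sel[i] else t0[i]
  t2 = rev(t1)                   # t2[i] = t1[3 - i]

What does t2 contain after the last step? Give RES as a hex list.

RES = [0x94, 0xc8, 0xb6, 0x60]

→ t0 |60|b6|90|94|
→ t1 |60|b6|c8|94|
→ t2 |94|c8|b6|60|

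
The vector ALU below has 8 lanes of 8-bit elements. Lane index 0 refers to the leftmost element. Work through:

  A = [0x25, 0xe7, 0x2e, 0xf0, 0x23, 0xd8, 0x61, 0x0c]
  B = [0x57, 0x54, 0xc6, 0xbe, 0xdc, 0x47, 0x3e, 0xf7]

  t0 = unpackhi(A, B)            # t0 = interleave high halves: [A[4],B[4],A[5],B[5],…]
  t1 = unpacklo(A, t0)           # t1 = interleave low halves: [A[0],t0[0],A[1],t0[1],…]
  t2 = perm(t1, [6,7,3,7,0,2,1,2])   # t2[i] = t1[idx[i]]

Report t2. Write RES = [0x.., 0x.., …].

t0 = [0x23, 0xdc, 0xd8, 0x47, 0x61, 0x3e, 0x0c, 0xf7]
t1 = [0x25, 0x23, 0xe7, 0xdc, 0x2e, 0xd8, 0xf0, 0x47]
t2 = [0xf0, 0x47, 0xdc, 0x47, 0x25, 0xe7, 0x23, 0xe7]

RES = [0xf0, 0x47, 0xdc, 0x47, 0x25, 0xe7, 0x23, 0xe7]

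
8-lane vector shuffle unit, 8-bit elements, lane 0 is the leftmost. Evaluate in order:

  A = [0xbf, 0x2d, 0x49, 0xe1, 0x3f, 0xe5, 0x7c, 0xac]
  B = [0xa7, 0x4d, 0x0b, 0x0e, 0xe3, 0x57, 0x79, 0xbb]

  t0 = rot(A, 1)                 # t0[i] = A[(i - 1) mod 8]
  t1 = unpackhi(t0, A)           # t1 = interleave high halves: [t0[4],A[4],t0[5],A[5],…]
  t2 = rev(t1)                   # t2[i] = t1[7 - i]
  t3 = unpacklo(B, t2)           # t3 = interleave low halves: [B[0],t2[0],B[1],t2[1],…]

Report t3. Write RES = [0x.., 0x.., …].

t0 = [0xac, 0xbf, 0x2d, 0x49, 0xe1, 0x3f, 0xe5, 0x7c]
t1 = [0xe1, 0x3f, 0x3f, 0xe5, 0xe5, 0x7c, 0x7c, 0xac]
t2 = [0xac, 0x7c, 0x7c, 0xe5, 0xe5, 0x3f, 0x3f, 0xe1]
t3 = [0xa7, 0xac, 0x4d, 0x7c, 0x0b, 0x7c, 0x0e, 0xe5]

RES = [ 0xa7  0xac  0x4d  0x7c  0x0b  0x7c  0x0e  0xe5 ]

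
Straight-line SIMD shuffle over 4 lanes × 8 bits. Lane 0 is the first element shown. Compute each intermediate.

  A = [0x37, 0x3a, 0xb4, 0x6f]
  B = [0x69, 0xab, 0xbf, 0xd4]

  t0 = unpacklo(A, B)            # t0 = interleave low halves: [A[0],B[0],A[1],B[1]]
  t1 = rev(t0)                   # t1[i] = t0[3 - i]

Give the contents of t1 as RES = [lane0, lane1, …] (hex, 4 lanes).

→ t0 |37|69|3a|ab|
→ t1 |ab|3a|69|37|

RES = [0xab, 0x3a, 0x69, 0x37]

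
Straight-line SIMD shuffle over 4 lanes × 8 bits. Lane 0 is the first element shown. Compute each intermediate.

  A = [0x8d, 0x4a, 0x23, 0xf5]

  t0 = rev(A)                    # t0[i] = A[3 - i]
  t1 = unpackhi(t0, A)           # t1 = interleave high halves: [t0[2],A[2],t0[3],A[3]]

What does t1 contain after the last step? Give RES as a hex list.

  t0: f5 23 4a 8d
  t1: 4a 23 8d f5

RES = [0x4a, 0x23, 0x8d, 0xf5]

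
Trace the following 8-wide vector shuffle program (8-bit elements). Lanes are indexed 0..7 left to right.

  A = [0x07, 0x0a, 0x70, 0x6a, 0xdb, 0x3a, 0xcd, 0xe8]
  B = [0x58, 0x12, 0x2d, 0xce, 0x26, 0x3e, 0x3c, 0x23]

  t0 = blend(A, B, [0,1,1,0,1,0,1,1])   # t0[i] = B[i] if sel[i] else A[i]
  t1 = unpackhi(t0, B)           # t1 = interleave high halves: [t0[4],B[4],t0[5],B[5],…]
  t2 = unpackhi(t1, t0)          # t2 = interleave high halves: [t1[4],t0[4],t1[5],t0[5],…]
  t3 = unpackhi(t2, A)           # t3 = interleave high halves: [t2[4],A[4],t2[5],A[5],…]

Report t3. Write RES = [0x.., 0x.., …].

t0 = [0x07, 0x12, 0x2d, 0x6a, 0x26, 0x3a, 0x3c, 0x23]
t1 = [0x26, 0x26, 0x3a, 0x3e, 0x3c, 0x3c, 0x23, 0x23]
t2 = [0x3c, 0x26, 0x3c, 0x3a, 0x23, 0x3c, 0x23, 0x23]
t3 = [0x23, 0xdb, 0x3c, 0x3a, 0x23, 0xcd, 0x23, 0xe8]

RES = [0x23, 0xdb, 0x3c, 0x3a, 0x23, 0xcd, 0x23, 0xe8]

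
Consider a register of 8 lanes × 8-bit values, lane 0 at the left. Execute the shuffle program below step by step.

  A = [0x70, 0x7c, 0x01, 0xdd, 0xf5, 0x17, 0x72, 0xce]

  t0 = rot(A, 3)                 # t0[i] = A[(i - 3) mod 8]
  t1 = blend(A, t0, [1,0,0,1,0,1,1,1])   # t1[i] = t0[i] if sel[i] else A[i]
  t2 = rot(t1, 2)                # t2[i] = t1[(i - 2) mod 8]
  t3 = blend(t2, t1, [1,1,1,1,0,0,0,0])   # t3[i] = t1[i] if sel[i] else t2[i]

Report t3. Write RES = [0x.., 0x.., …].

→ t0 |17|72|ce|70|7c|01|dd|f5|
→ t1 |17|7c|01|70|f5|01|dd|f5|
→ t2 |dd|f5|17|7c|01|70|f5|01|
→ t3 |17|7c|01|70|01|70|f5|01|

RES = [ 0x17  0x7c  0x01  0x70  0x01  0x70  0xf5  0x01 ]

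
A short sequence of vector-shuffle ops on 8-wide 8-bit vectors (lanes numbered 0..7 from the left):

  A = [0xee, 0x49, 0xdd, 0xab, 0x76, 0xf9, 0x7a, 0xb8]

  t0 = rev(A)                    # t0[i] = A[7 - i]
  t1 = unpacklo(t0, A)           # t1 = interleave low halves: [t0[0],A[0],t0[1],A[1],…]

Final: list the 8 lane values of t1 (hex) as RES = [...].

RES = [ 0xb8  0xee  0x7a  0x49  0xf9  0xdd  0x76  0xab ]

→ t0 |b8|7a|f9|76|ab|dd|49|ee|
→ t1 |b8|ee|7a|49|f9|dd|76|ab|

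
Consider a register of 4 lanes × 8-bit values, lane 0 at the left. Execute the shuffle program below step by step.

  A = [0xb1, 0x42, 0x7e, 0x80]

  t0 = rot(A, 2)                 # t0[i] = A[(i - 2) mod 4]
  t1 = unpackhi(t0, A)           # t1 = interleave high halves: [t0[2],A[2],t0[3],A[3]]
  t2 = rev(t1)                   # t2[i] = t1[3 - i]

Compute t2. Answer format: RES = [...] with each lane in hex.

RES = [0x80, 0x42, 0x7e, 0xb1]

t0 = [0x7e, 0x80, 0xb1, 0x42]
t1 = [0xb1, 0x7e, 0x42, 0x80]
t2 = [0x80, 0x42, 0x7e, 0xb1]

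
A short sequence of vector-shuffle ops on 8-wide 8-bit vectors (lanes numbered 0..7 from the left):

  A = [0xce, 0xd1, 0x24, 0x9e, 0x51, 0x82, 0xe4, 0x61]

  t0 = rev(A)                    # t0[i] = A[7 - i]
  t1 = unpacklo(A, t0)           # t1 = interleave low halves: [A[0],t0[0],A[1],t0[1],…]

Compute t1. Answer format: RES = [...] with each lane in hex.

  t0: 61 e4 82 51 9e 24 d1 ce
  t1: ce 61 d1 e4 24 82 9e 51

RES = [ 0xce  0x61  0xd1  0xe4  0x24  0x82  0x9e  0x51 ]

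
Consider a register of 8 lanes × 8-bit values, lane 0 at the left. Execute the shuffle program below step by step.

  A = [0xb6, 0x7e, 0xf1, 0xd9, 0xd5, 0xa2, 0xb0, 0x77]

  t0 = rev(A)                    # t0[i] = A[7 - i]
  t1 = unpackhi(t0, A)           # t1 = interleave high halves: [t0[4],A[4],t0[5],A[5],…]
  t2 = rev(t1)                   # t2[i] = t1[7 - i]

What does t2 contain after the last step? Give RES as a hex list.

RES = [ 0x77  0xb6  0xb0  0x7e  0xa2  0xf1  0xd5  0xd9 ]

→ t0 |77|b0|a2|d5|d9|f1|7e|b6|
→ t1 |d9|d5|f1|a2|7e|b0|b6|77|
→ t2 |77|b6|b0|7e|a2|f1|d5|d9|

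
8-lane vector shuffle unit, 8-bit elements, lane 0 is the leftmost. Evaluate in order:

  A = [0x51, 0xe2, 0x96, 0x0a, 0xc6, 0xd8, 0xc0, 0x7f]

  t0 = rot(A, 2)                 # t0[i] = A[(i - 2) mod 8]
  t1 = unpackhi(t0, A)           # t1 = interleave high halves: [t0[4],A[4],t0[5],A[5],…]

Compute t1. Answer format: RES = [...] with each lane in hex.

RES = [ 0x96  0xc6  0x0a  0xd8  0xc6  0xc0  0xd8  0x7f ]

t0 = [0xc0, 0x7f, 0x51, 0xe2, 0x96, 0x0a, 0xc6, 0xd8]
t1 = [0x96, 0xc6, 0x0a, 0xd8, 0xc6, 0xc0, 0xd8, 0x7f]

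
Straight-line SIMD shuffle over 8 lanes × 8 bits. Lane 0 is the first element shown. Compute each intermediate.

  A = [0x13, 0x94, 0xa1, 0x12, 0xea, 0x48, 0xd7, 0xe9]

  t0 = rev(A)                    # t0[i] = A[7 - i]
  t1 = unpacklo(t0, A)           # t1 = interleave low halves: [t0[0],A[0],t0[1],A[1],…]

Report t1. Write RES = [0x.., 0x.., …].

  t0: e9 d7 48 ea 12 a1 94 13
  t1: e9 13 d7 94 48 a1 ea 12

RES = [ 0xe9  0x13  0xd7  0x94  0x48  0xa1  0xea  0x12 ]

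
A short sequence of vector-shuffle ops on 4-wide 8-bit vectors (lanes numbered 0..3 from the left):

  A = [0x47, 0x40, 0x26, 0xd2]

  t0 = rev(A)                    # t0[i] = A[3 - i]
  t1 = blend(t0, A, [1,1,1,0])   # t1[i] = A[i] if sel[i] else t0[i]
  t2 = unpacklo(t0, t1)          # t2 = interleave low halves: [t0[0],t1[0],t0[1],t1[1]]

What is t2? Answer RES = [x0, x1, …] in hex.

RES = [ 0xd2  0x47  0x26  0x40 ]

→ t0 |d2|26|40|47|
→ t1 |47|40|26|47|
→ t2 |d2|47|26|40|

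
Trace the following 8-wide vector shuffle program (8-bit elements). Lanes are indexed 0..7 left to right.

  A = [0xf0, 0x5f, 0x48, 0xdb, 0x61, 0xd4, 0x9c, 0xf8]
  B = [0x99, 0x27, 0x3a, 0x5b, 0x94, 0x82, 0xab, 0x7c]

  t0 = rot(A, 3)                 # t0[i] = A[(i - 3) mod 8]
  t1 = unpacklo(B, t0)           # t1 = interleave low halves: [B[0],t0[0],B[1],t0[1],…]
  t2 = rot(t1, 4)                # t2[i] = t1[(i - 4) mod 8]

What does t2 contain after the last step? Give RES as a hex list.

t0 = [0xd4, 0x9c, 0xf8, 0xf0, 0x5f, 0x48, 0xdb, 0x61]
t1 = [0x99, 0xd4, 0x27, 0x9c, 0x3a, 0xf8, 0x5b, 0xf0]
t2 = [0x3a, 0xf8, 0x5b, 0xf0, 0x99, 0xd4, 0x27, 0x9c]

RES = [ 0x3a  0xf8  0x5b  0xf0  0x99  0xd4  0x27  0x9c ]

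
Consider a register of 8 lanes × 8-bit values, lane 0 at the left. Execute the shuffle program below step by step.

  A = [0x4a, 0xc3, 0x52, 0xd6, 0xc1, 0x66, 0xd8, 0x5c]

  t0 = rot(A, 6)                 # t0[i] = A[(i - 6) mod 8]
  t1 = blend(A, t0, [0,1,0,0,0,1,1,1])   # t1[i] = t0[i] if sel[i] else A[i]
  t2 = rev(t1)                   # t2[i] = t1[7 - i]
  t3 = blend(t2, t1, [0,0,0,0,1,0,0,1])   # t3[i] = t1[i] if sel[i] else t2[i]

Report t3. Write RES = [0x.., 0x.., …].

RES = [ 0xc3  0x4a  0x5c  0xc1  0xc1  0x52  0xd6  0xc3 ]

t0 = [0x52, 0xd6, 0xc1, 0x66, 0xd8, 0x5c, 0x4a, 0xc3]
t1 = [0x4a, 0xd6, 0x52, 0xd6, 0xc1, 0x5c, 0x4a, 0xc3]
t2 = [0xc3, 0x4a, 0x5c, 0xc1, 0xd6, 0x52, 0xd6, 0x4a]
t3 = [0xc3, 0x4a, 0x5c, 0xc1, 0xc1, 0x52, 0xd6, 0xc3]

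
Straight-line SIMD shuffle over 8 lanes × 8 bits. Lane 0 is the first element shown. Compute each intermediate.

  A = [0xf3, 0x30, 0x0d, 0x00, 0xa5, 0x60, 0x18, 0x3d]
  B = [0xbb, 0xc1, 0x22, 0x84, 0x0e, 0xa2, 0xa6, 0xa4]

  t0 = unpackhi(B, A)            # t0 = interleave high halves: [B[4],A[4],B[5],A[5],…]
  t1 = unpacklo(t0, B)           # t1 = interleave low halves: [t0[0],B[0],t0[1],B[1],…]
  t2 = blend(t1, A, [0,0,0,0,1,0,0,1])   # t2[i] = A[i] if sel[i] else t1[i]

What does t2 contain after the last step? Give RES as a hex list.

→ t0 |0e|a5|a2|60|a6|18|a4|3d|
→ t1 |0e|bb|a5|c1|a2|22|60|84|
→ t2 |0e|bb|a5|c1|a5|22|60|3d|

RES = [0x0e, 0xbb, 0xa5, 0xc1, 0xa5, 0x22, 0x60, 0x3d]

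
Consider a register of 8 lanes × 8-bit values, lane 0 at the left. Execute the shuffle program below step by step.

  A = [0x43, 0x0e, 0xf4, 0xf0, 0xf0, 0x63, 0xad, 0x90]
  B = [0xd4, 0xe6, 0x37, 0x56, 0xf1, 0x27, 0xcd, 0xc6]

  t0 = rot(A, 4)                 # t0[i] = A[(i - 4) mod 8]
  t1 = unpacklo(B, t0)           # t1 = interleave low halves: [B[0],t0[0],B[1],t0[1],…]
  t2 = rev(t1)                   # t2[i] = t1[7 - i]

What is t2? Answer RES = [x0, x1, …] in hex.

t0 = [0xf0, 0x63, 0xad, 0x90, 0x43, 0x0e, 0xf4, 0xf0]
t1 = [0xd4, 0xf0, 0xe6, 0x63, 0x37, 0xad, 0x56, 0x90]
t2 = [0x90, 0x56, 0xad, 0x37, 0x63, 0xe6, 0xf0, 0xd4]

RES = [0x90, 0x56, 0xad, 0x37, 0x63, 0xe6, 0xf0, 0xd4]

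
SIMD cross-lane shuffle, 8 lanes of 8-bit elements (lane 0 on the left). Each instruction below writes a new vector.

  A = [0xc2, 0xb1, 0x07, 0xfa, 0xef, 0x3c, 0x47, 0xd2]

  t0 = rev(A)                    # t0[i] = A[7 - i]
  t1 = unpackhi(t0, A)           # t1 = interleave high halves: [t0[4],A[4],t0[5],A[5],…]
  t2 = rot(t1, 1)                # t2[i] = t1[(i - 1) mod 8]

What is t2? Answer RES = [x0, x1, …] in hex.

t0 = [0xd2, 0x47, 0x3c, 0xef, 0xfa, 0x07, 0xb1, 0xc2]
t1 = [0xfa, 0xef, 0x07, 0x3c, 0xb1, 0x47, 0xc2, 0xd2]
t2 = [0xd2, 0xfa, 0xef, 0x07, 0x3c, 0xb1, 0x47, 0xc2]

RES = [ 0xd2  0xfa  0xef  0x07  0x3c  0xb1  0x47  0xc2 ]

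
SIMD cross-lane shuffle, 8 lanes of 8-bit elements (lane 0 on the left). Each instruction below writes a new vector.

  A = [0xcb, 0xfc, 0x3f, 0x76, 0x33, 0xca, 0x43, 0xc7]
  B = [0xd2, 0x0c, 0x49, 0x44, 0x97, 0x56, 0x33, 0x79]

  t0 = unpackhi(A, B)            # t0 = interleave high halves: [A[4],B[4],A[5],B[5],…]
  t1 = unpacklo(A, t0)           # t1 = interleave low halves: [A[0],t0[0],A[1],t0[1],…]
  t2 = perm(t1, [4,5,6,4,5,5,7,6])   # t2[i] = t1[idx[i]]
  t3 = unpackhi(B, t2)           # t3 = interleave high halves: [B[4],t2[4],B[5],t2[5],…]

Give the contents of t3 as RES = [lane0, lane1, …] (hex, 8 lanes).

  t0: 33 97 ca 56 43 33 c7 79
  t1: cb 33 fc 97 3f ca 76 56
  t2: 3f ca 76 3f ca ca 56 76
  t3: 97 ca 56 ca 33 56 79 76

RES = [0x97, 0xca, 0x56, 0xca, 0x33, 0x56, 0x79, 0x76]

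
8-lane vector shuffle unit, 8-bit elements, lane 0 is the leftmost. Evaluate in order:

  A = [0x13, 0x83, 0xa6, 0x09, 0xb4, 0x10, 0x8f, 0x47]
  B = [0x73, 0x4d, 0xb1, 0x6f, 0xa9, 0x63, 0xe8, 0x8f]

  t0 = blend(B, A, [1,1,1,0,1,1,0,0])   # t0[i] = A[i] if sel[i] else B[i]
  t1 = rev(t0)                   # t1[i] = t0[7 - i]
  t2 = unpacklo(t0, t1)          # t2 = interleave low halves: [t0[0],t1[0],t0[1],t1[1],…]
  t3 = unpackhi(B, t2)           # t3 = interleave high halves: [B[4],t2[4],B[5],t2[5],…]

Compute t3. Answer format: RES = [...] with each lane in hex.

t0 = [0x13, 0x83, 0xa6, 0x6f, 0xb4, 0x10, 0xe8, 0x8f]
t1 = [0x8f, 0xe8, 0x10, 0xb4, 0x6f, 0xa6, 0x83, 0x13]
t2 = [0x13, 0x8f, 0x83, 0xe8, 0xa6, 0x10, 0x6f, 0xb4]
t3 = [0xa9, 0xa6, 0x63, 0x10, 0xe8, 0x6f, 0x8f, 0xb4]

RES = [0xa9, 0xa6, 0x63, 0x10, 0xe8, 0x6f, 0x8f, 0xb4]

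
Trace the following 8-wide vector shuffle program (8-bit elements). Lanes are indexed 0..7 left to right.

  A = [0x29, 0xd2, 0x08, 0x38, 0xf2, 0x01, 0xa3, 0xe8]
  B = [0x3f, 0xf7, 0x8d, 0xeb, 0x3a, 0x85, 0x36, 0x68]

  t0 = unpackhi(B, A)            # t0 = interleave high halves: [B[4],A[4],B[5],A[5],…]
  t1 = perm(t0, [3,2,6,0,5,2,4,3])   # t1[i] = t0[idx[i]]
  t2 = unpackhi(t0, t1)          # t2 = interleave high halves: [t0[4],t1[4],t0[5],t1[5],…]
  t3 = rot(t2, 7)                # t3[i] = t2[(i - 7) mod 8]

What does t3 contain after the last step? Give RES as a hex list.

→ t0 |3a|f2|85|01|36|a3|68|e8|
→ t1 |01|85|68|3a|a3|85|36|01|
→ t2 |36|a3|a3|85|68|36|e8|01|
→ t3 |a3|a3|85|68|36|e8|01|36|

RES = [ 0xa3  0xa3  0x85  0x68  0x36  0xe8  0x01  0x36 ]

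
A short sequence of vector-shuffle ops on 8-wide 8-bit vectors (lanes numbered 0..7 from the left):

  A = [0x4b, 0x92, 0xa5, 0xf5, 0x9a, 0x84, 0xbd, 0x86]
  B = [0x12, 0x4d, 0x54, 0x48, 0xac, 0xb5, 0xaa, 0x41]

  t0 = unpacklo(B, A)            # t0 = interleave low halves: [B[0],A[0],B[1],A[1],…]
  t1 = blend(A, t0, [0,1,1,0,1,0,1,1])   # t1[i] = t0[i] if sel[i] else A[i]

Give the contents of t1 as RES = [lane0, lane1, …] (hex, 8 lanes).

RES = [0x4b, 0x4b, 0x4d, 0xf5, 0x54, 0x84, 0x48, 0xf5]

  t0: 12 4b 4d 92 54 a5 48 f5
  t1: 4b 4b 4d f5 54 84 48 f5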